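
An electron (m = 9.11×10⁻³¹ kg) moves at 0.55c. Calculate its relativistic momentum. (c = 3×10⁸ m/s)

γ = 1/√(1 - 0.55²) = 1.1974
v = 0.55 × 3×10⁸ = 1.650×10⁸ m/s
p = γmv = 1.1974 × 9.11×10⁻³¹ × 1.650×10⁸ = 1.800×10⁻²² kg·m/s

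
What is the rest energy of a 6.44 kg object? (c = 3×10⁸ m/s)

c² = (3×10⁸)² = 9.000×10¹⁶ m²/s²
E₀ = mc² = 6.44 × 9.000×10¹⁶ = 5.796×10¹⁷ J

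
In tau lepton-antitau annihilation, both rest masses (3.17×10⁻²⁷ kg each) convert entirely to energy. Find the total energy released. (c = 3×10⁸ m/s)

Both particles have the same rest mass, so total mass = 2m
E = 2m·c² = 2 × 3.17×10⁻²⁷ × (3×10⁸)²
= 2 × 3.17×10⁻²⁷ × 9×10¹⁶
= 5.706×10⁻¹⁰ J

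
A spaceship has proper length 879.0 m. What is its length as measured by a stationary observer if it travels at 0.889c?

Proper length L₀ = 879.0 m
γ = 1/√(1 - 0.889²) = 2.184
L = L₀/γ = 879.0/2.184 = 402.5 m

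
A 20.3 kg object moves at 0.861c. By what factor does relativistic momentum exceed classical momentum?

p_rel = γmv, p_class = mv
Ratio = γ = 1/√(1 - 0.861²) = 1.966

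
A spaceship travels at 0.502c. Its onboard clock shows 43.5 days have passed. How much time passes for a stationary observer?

Proper time Δt₀ = 43.5 days
γ = 1/√(1 - 0.502²) = 1.15625
Δt = γΔt₀ = 1.15625 × 43.5 = 50.30 days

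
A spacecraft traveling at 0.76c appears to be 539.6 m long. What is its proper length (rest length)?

Contracted length L = 539.6 m
γ = 1/√(1 - 0.76²) = 1.53864
L₀ = γL = 1.53864 × 539.6 = 830.3 m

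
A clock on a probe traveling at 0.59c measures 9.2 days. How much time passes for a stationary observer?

Proper time Δt₀ = 9.2 days
γ = 1/√(1 - 0.59²) = 1.2385
Δt = γΔt₀ = 1.2385 × 9.2 = 11.39 days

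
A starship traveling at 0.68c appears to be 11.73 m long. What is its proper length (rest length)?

Contracted length L = 11.73 m
γ = 1/√(1 - 0.68²) = 1.364
L₀ = γL = 1.364 × 11.73 = 16.00 m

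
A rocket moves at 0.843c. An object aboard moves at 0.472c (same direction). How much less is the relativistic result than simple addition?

Classical: u' + v = 0.472 + 0.843 = 1.315c
Relativistic: u = (0.472 + 0.843)/(1 + 0.397896) = 1.315/1.397896 = 0.9407c
Difference: 1.315 - 0.9407 = 0.3743c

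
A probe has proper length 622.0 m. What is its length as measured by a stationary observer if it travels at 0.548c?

Proper length L₀ = 622.0 m
γ = 1/√(1 - 0.548²) = 1.1955
L = L₀/γ = 622.0/1.1955 = 520.3 m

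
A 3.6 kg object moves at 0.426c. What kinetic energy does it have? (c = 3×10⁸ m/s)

γ = 1/√(1 - 0.426²) = 1.1053
γ - 1 = 0.1053
KE = (γ-1)mc² = 0.1053 × 3.6 × (3×10⁸)² = 3.412×10¹⁶ J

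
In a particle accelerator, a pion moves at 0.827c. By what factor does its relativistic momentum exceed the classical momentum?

p_rel = γmv, p_class = mv
Ratio = γ = 1/√(1 - 0.827²)
= 1/√(0.316071) = 1.779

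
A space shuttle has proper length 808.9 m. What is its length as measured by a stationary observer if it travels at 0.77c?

Proper length L₀ = 808.9 m
γ = 1/√(1 - 0.77²) = 1.5673
L = L₀/γ = 808.9/1.5673 = 516.1 m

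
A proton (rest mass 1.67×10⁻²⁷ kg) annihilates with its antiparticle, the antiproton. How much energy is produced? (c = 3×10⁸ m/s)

Both particles have the same rest mass, so total mass = 2m
E = 2m·c² = 2 × 1.67×10⁻²⁷ × (3×10⁸)²
= 2 × 1.67×10⁻²⁷ × 9×10¹⁶
= 3.006×10⁻¹⁰ J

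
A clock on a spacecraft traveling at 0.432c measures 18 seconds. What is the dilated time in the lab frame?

Proper time Δt₀ = 18 seconds
γ = 1/√(1 - 0.432²) = 1.109
Δt = γΔt₀ = 1.109 × 18 = 19.96 seconds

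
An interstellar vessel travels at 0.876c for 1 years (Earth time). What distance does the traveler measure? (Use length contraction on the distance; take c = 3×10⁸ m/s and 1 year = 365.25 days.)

Earth distance: d = v × t = 0.876c × 1 yr = 8.293×10¹⁵ m
γ = 2.073
d' = d/γ = 8.293×10¹⁵/2.073 = 4.000×10¹⁵ m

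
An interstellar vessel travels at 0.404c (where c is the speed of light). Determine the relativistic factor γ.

v/c = 0.404, so (v/c)² = 0.163216
1 - (v/c)² = 0.836784
γ = 1/√(0.836784) = 1.093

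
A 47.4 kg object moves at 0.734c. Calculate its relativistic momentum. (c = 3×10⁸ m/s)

γ = 1/√(1 - 0.734²) = 1.4724
v = 0.734 × 3×10⁸ = 2.202×10⁸ m/s
p = γmv = 1.4724 × 47.4 × 2.202×10⁸ = 1.537×10¹⁰ kg·m/s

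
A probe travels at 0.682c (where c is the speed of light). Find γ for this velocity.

v/c = 0.682, so (v/c)² = 0.465124
1 - (v/c)² = 0.534876
γ = 1/√(0.534876) = 1.367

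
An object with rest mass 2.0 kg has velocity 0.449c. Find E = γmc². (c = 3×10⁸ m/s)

γ = 1/√(1 - 0.449²) = 1.119
mc² = 2.0 × (3×10⁸)² = 1.800×10¹⁷ J
E = γmc² = 1.119 × 1.800×10¹⁷ = 2.014×10¹⁷ J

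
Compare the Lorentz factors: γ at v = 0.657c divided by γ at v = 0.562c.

γ₁ = 1/√(1 - 0.657²) = 1.326
γ₂ = 1/√(1 - 0.562²) = 1.209
γ₁/γ₂ = 1.326/1.209 = 1.097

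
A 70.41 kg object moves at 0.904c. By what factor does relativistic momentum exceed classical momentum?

p_rel = γmv, p_class = mv
Ratio = γ = 1/√(1 - 0.904²) = 2.339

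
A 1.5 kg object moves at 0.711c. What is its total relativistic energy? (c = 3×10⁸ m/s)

γ = 1/√(1 - 0.711²) = 1.422
mc² = 1.5 × (3×10⁸)² = 1.350×10¹⁷ J
E = γmc² = 1.422 × 1.350×10¹⁷ = 1.920×10¹⁷ J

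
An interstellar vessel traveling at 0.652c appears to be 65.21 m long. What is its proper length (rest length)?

Contracted length L = 65.21 m
γ = 1/√(1 - 0.652²) = 1.31888
L₀ = γL = 1.31888 × 65.21 = 86.00 m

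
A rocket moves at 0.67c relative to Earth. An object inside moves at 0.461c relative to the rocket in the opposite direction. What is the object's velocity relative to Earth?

Object's velocity in rocket frame is u' = -0.461c
u = (u' + v)/(1 + u'v/c²) = (v - 0.461)/(1 - 0.461·v/c²)
Numerator: 0.67 - 0.461 = 0.209
Denominator: 1 - 0.30887 = 0.69113
u = 0.209/0.69113 = 0.3024c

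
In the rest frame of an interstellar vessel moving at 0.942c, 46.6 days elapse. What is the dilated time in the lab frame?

Proper time Δt₀ = 46.6 days
γ = 1/√(1 - 0.942²) = 2.980
Δt = γΔt₀ = 2.980 × 46.6 = 138.9 days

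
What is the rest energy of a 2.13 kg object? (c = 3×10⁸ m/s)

c² = (3×10⁸)² = 9.000×10¹⁶ m²/s²
E₀ = mc² = 2.13 × 9.000×10¹⁶ = 1.917×10¹⁷ J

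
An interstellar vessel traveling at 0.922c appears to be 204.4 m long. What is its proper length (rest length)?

Contracted length L = 204.4 m
γ = 1/√(1 - 0.922²) = 2.5827
L₀ = γL = 2.5827 × 204.4 = 527.9 m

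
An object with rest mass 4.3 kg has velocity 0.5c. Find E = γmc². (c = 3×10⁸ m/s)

γ = 1/√(1 - 0.5²) = 1.1547
mc² = 4.3 × (3×10⁸)² = 3.870×10¹⁷ J
E = γmc² = 1.1547 × 3.870×10¹⁷ = 4.469×10¹⁷ J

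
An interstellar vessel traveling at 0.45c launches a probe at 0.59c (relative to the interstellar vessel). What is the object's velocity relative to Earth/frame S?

u = (u' + v)/(1 + u'v/c²)
Numerator: 0.59 + 0.45 = 1.04
Denominator: 1 + 0.2655 = 1.2655
u = 1.04/1.2655 = 0.8218c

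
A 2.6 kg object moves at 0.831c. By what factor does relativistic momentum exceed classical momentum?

p_rel = γmv, p_class = mv
Ratio = γ = 1/√(1 - 0.831²) = 1.798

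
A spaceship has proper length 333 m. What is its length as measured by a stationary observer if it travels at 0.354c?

Proper length L₀ = 333 m
γ = 1/√(1 - 0.354²) = 1.0692
L = L₀/γ = 333/1.0692 = 311.4 m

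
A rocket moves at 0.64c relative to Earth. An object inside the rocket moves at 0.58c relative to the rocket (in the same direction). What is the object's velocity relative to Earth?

u = (u' + v)/(1 + u'v/c²)
Numerator: 0.58 + 0.64 = 1.22
Denominator: 1 + 0.3712 = 1.3712
u = 1.22/1.3712 = 0.8897c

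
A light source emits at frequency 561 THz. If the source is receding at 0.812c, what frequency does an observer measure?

β = v/c = 0.812
(1-β)/(1+β) = 0.188/1.812 = 0.10375
Doppler factor = √(0.10375) = 0.3221
f_obs = 561 × 0.3221 = 180.7 THz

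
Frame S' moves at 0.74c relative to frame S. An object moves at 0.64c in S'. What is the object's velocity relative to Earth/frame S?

u = (u' + v)/(1 + u'v/c²)
Numerator: 0.64 + 0.74 = 1.38
Denominator: 1 + 0.4736 = 1.4736
u = 1.38/1.4736 = 0.9365c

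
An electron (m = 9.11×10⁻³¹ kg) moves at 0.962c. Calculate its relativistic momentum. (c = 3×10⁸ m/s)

γ = 1/√(1 - 0.962²) = 3.6623
v = 0.962 × 3×10⁸ = 2.886×10⁸ m/s
p = γmv = 3.6623 × 9.11×10⁻³¹ × 2.886×10⁸ = 9.629×10⁻²² kg·m/s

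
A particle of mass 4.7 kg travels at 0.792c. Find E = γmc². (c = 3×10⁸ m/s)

γ = 1/√(1 - 0.792²) = 1.638
mc² = 4.7 × (3×10⁸)² = 4.230×10¹⁷ J
E = γmc² = 1.638 × 4.230×10¹⁷ = 6.929×10¹⁷ J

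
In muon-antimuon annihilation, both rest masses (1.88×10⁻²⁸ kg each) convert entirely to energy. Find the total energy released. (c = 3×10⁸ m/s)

Both particles have the same rest mass, so total mass = 2m
E = 2m·c² = 2 × 1.88×10⁻²⁸ × (3×10⁸)²
= 2 × 1.88×10⁻²⁸ × 9×10¹⁶
= 3.384×10⁻¹¹ J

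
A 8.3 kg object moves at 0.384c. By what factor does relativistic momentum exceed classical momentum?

p_rel = γmv, p_class = mv
Ratio = γ = 1/√(1 - 0.384²) = 1.083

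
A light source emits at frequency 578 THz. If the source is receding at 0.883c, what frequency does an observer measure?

β = v/c = 0.883
(1-β)/(1+β) = 0.117/1.883 = 0.06213
Doppler factor = √(0.06213) = 0.2493
f_obs = 578 × 0.2493 = 144.1 THz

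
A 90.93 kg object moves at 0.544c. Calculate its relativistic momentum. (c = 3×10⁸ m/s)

γ = 1/√(1 - 0.544²) = 1.192
v = 0.544 × 3×10⁸ = 1.632×10⁸ m/s
p = γmv = 1.192 × 90.93 × 1.632×10⁸ = 1.769×10¹⁰ kg·m/s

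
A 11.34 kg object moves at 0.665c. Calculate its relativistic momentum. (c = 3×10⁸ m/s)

γ = 1/√(1 - 0.665²) = 1.339
v = 0.665 × 3×10⁸ = 1.995×10⁸ m/s
p = γmv = 1.339 × 11.34 × 1.995×10⁸ = 3.029×10⁹ kg·m/s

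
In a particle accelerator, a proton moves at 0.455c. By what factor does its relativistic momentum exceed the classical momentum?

p_rel = γmv, p_class = mv
Ratio = γ = 1/√(1 - 0.455²)
= 1/√(0.792975) = 1.123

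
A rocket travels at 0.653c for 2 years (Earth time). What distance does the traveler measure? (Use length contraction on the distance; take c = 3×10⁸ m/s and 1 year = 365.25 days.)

Earth distance: d = v × t = 0.653c × 2 yr = 1.236×10¹⁶ m
γ = 1.320
d' = d/γ = 1.236×10¹⁶/1.320 = 9.364×10¹⁵ m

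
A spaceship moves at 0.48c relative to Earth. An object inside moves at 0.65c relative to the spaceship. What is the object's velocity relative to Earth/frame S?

u = (u' + v)/(1 + u'v/c²)
Numerator: 0.65 + 0.48 = 1.13
Denominator: 1 + 0.312 = 1.312
u = 1.13/1.312 = 0.8613c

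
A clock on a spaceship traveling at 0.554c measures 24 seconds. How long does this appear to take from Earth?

Proper time Δt₀ = 24 seconds
γ = 1/√(1 - 0.554²) = 1.2012
Δt = γΔt₀ = 1.2012 × 24 = 28.83 seconds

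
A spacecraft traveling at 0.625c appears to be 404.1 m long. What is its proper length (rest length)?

Contracted length L = 404.1 m
γ = 1/√(1 - 0.625²) = 1.281
L₀ = γL = 1.281 × 404.1 = 517.7 m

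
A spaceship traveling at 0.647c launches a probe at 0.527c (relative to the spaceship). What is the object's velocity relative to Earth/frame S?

u = (u' + v)/(1 + u'v/c²)
Numerator: 0.527 + 0.647 = 1.174
Denominator: 1 + 0.340969 = 1.340969
u = 1.174/1.340969 = 0.8755c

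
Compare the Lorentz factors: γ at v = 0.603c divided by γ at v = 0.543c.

γ₁ = 1/√(1 - 0.603²) = 1.254
γ₂ = 1/√(1 - 0.543²) = 1.191
γ₁/γ₂ = 1.254/1.191 = 1.053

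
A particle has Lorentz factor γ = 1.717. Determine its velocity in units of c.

From γ = 1/√(1 - v²/c²):
1/γ² = 1/1.717² = 0.3392
v²/c² = 1 - 0.3392 = 0.6608
v/c = √(0.6608) = 0.8129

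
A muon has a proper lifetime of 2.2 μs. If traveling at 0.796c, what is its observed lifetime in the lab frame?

Proper lifetime τ₀ = 2.2 μs
γ = 1/√(1 - 0.796²) = 1.6521
τ = γτ₀ = 1.6521 × 2.2 μs = 3.635 μs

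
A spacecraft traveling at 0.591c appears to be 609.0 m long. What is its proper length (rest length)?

Contracted length L = 609.0 m
γ = 1/√(1 - 0.591²) = 1.2397
L₀ = γL = 1.2397 × 609.0 = 755.0 m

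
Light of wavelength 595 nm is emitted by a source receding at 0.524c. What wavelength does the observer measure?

β = 0.524
Wavelength Doppler factor = √(1.524/0.476) = √(3.2017) = 1.7893
λ_obs = 595 × 1.7893 = 1065 nm (redshift)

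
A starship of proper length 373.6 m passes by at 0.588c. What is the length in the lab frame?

Proper length L₀ = 373.6 m
γ = 1/√(1 - 0.588²) = 1.2363
L = L₀/γ = 373.6/1.2363 = 302.2 m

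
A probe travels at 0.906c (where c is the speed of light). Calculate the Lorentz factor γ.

v/c = 0.906, so (v/c)² = 0.820836
1 - (v/c)² = 0.179164
γ = 1/√(0.179164) = 2.363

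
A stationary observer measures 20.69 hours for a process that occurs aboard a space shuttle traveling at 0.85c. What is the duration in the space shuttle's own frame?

Dilated time Δt = 20.69 hours
γ = 1/√(1 - 0.85²) = 1.898
Δt₀ = Δt/γ = 20.69/1.898 = 10.90 hours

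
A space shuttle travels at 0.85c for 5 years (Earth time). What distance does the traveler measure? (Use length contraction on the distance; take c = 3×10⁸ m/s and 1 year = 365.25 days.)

Earth distance: d = v × t = 0.85c × 5 yr = 4.024×10¹⁶ m
γ = 1.898
d' = d/γ = 4.024×10¹⁶/1.898 = 2.120×10¹⁶ m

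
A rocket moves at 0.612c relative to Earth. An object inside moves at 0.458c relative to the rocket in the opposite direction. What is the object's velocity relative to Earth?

Object's velocity in rocket frame is u' = -0.458c
u = (u' + v)/(1 + u'v/c²) = (v - 0.458)/(1 - 0.458·v/c²)
Numerator: 0.612 - 0.458 = 0.154
Denominator: 1 - 0.280296 = 0.719704
u = 0.154/0.719704 = 0.2140c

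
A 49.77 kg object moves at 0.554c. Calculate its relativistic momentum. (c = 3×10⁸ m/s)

γ = 1/√(1 - 0.554²) = 1.2012
v = 0.554 × 3×10⁸ = 1.662×10⁸ m/s
p = γmv = 1.2012 × 49.77 × 1.662×10⁸ = 9.936×10⁹ kg·m/s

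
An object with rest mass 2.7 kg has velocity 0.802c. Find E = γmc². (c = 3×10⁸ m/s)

γ = 1/√(1 - 0.802²) = 1.674
mc² = 2.7 × (3×10⁸)² = 2.430×10¹⁷ J
E = γmc² = 1.674 × 2.430×10¹⁷ = 4.068×10¹⁷ J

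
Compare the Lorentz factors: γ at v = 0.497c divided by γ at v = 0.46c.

γ₁ = 1/√(1 - 0.497²) = 1.152
γ₂ = 1/√(1 - 0.46²) = 1.126
γ₁/γ₂ = 1.152/1.126 = 1.023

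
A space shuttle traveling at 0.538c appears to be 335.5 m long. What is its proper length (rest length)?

Contracted length L = 335.5 m
γ = 1/√(1 - 0.538²) = 1.1863
L₀ = γL = 1.1863 × 335.5 = 398.0 m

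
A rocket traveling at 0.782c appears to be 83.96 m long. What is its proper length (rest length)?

Contracted length L = 83.96 m
γ = 1/√(1 - 0.782²) = 1.604
L₀ = γL = 1.604 × 83.96 = 134.7 m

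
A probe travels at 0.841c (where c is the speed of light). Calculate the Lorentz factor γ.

v/c = 0.841, so (v/c)² = 0.707281
1 - (v/c)² = 0.292719
γ = 1/√(0.292719) = 1.848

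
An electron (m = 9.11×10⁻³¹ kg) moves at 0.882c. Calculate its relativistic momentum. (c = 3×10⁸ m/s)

γ = 1/√(1 - 0.882²) = 2.122
v = 0.882 × 3×10⁸ = 2.646×10⁸ m/s
p = γmv = 2.122 × 9.11×10⁻³¹ × 2.646×10⁸ = 5.115×10⁻²² kg·m/s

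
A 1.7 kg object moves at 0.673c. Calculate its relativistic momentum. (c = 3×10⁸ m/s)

γ = 1/√(1 - 0.673²) = 1.352
v = 0.673 × 3×10⁸ = 2.019×10⁸ m/s
p = γmv = 1.352 × 1.7 × 2.019×10⁸ = 4.640×10⁸ kg·m/s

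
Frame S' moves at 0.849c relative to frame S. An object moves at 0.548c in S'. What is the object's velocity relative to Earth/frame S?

u = (u' + v)/(1 + u'v/c²)
Numerator: 0.548 + 0.849 = 1.397
Denominator: 1 + 0.465252 = 1.465252
u = 1.397/1.465252 = 0.9534c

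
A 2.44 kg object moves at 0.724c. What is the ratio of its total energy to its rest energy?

E = γmc², E₀ = mc²
E/E₀ = γ = 1/√(1 - 0.724²) = 1.450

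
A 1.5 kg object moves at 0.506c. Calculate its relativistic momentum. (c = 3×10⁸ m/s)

γ = 1/√(1 - 0.506²) = 1.1594
v = 0.506 × 3×10⁸ = 1.518×10⁸ m/s
p = γmv = 1.1594 × 1.5 × 1.518×10⁸ = 2.640×10⁸ kg·m/s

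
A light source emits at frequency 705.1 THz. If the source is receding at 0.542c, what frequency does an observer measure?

β = v/c = 0.542
(1-β)/(1+β) = 0.458/1.542 = 0.2970
Doppler factor = √(0.2970) = 0.5450
f_obs = 705.1 × 0.5450 = 384.3 THz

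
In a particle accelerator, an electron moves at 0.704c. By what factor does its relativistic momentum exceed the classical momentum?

p_rel = γmv, p_class = mv
Ratio = γ = 1/√(1 - 0.704²)
= 1/√(0.504384) = 1.408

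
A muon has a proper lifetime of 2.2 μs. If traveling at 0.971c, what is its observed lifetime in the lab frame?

Proper lifetime τ₀ = 2.2 μs
γ = 1/√(1 - 0.971²) = 4.1827
τ = γτ₀ = 4.1827 × 2.2 μs = 9.202 μs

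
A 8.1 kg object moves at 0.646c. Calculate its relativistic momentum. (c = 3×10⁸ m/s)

γ = 1/√(1 - 0.646²) = 1.310
v = 0.646 × 3×10⁸ = 1.938×10⁸ m/s
p = γmv = 1.310 × 8.1 × 1.938×10⁸ = 2.056×10⁹ kg·m/s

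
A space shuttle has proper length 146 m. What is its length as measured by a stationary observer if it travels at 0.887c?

Proper length L₀ = 146 m
γ = 1/√(1 - 0.887²) = 2.1656
L = L₀/γ = 146/2.1656 = 67.42 m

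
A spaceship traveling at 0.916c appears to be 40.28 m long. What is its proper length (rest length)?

Contracted length L = 40.28 m
γ = 1/√(1 - 0.916²) = 2.493
L₀ = γL = 2.493 × 40.28 = 100.4 m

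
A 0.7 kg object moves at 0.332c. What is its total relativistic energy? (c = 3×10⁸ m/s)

γ = 1/√(1 - 0.332²) = 1.0601
mc² = 0.7 × (3×10⁸)² = 6.300×10¹⁶ J
E = γmc² = 1.0601 × 6.300×10¹⁶ = 6.679×10¹⁶ J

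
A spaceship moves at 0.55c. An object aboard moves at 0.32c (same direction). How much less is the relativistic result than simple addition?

Classical: u' + v = 0.32 + 0.55 = 0.87c
Relativistic: u = (0.32 + 0.55)/(1 + 0.176) = 0.87/1.176 = 0.7398c
Difference: 0.87 - 0.7398 = 0.1302c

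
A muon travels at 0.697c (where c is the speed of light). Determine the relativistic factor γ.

v/c = 0.697, so (v/c)² = 0.485809
1 - (v/c)² = 0.514191
γ = 1/√(0.514191) = 1.395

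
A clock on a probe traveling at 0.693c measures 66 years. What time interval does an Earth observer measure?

Proper time Δt₀ = 66 years
γ = 1/√(1 - 0.693²) = 1.3871
Δt = γΔt₀ = 1.3871 × 66 = 91.55 years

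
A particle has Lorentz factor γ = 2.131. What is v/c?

From γ = 1/√(1 - v²/c²):
1/γ² = 1/2.131² = 0.2202
v²/c² = 1 - 0.2202 = 0.7798
v/c = √(0.7798) = 0.8831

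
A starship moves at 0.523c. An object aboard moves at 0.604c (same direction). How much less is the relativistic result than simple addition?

Classical: u' + v = 0.604 + 0.523 = 1.127c
Relativistic: u = (0.604 + 0.523)/(1 + 0.315892) = 1.127/1.315892 = 0.8565c
Difference: 1.127 - 0.8565 = 0.2705c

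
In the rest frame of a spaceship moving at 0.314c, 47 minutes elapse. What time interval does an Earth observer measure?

Proper time Δt₀ = 47 minutes
γ = 1/√(1 - 0.314²) = 1.05327
Δt = γΔt₀ = 1.05327 × 47 = 49.50 minutes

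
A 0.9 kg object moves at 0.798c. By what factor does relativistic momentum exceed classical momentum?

p_rel = γmv, p_class = mv
Ratio = γ = 1/√(1 - 0.798²) = 1.659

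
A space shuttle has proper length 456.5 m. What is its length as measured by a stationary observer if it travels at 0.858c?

Proper length L₀ = 456.5 m
γ = 1/√(1 - 0.858²) = 1.947
L = L₀/γ = 456.5/1.947 = 234.5 m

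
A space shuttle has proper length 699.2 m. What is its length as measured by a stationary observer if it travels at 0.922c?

Proper length L₀ = 699.2 m
γ = 1/√(1 - 0.922²) = 2.583
L = L₀/γ = 699.2/2.583 = 270.7 m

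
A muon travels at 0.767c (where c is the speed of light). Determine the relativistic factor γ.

v/c = 0.767, so (v/c)² = 0.588289
1 - (v/c)² = 0.411711
γ = 1/√(0.411711) = 1.558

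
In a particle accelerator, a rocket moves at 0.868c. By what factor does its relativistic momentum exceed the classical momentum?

p_rel = γmv, p_class = mv
Ratio = γ = 1/√(1 - 0.868²)
= 1/√(0.246576) = 2.014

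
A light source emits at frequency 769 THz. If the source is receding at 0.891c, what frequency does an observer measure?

β = v/c = 0.891
(1-β)/(1+β) = 0.109/1.891 = 0.05764
Doppler factor = √(0.05764) = 0.2401
f_obs = 769 × 0.2401 = 184.6 THz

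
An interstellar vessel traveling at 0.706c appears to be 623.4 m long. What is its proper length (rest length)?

Contracted length L = 623.4 m
γ = 1/√(1 - 0.706²) = 1.412
L₀ = γL = 1.412 × 623.4 = 880.2 m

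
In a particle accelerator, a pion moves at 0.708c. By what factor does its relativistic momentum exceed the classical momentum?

p_rel = γmv, p_class = mv
Ratio = γ = 1/√(1 - 0.708²)
= 1/√(0.498736) = 1.416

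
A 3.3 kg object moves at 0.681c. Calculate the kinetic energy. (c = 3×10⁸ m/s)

γ = 1/√(1 - 0.681²) = 1.3656
γ - 1 = 0.3656
KE = (γ-1)mc² = 0.3656 × 3.3 × (3×10⁸)² = 1.086×10¹⁷ J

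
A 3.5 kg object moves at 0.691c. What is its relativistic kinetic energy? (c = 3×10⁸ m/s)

γ = 1/√(1 - 0.691²) = 1.3834
γ - 1 = 0.3834
KE = (γ-1)mc² = 0.3834 × 3.5 × (3×10⁸)² = 1.208×10¹⁷ J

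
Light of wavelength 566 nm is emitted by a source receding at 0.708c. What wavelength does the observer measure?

β = 0.708
Wavelength Doppler factor = √(1.708/0.292) = √(5.8493) = 2.419
λ_obs = 566 × 2.419 = 1369 nm (redshift)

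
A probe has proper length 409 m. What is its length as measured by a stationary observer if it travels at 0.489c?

Proper length L₀ = 409 m
γ = 1/√(1 - 0.489²) = 1.1464
L = L₀/γ = 409/1.1464 = 356.8 m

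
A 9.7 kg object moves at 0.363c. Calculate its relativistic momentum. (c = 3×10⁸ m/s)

γ = 1/√(1 - 0.363²) = 1.0732
v = 0.363 × 3×10⁸ = 1.089×10⁸ m/s
p = γmv = 1.0732 × 9.7 × 1.089×10⁸ = 1.134×10⁹ kg·m/s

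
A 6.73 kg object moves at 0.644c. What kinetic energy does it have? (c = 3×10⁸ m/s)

γ = 1/√(1 - 0.644²) = 1.3071
γ - 1 = 0.3071
KE = (γ-1)mc² = 0.3071 × 6.73 × (3×10⁸)² = 1.860×10¹⁷ J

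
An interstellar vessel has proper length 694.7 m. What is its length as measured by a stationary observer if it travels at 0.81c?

Proper length L₀ = 694.7 m
γ = 1/√(1 - 0.81²) = 1.705
L = L₀/γ = 694.7/1.705 = 407.4 m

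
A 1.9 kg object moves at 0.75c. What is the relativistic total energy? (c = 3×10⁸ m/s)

γ = 1/√(1 - 0.75²) = 1.5119
mc² = 1.9 × (3×10⁸)² = 1.710×10¹⁷ J
E = γmc² = 1.5119 × 1.710×10¹⁷ = 2.585×10¹⁷ J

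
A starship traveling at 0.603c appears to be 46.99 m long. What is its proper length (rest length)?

Contracted length L = 46.99 m
γ = 1/√(1 - 0.603²) = 1.2535
L₀ = γL = 1.2535 × 46.99 = 58.90 m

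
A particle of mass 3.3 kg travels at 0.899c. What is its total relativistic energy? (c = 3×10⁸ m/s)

γ = 1/√(1 - 0.899²) = 2.2834
mc² = 3.3 × (3×10⁸)² = 2.970×10¹⁷ J
E = γmc² = 2.2834 × 2.970×10¹⁷ = 6.782×10¹⁷ J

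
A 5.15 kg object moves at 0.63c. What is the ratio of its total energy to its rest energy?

E = γmc², E₀ = mc²
E/E₀ = γ = 1/√(1 - 0.63²) = 1.288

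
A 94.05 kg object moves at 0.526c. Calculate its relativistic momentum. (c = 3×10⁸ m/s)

γ = 1/√(1 - 0.526²) = 1.176
v = 0.526 × 3×10⁸ = 1.578×10⁸ m/s
p = γmv = 1.176 × 94.05 × 1.578×10⁸ = 1.745×10¹⁰ kg·m/s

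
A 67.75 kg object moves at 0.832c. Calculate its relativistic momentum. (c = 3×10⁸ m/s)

γ = 1/√(1 - 0.832²) = 1.8025
v = 0.832 × 3×10⁸ = 2.496×10⁸ m/s
p = γmv = 1.8025 × 67.75 × 2.496×10⁸ = 3.048×10¹⁰ kg·m/s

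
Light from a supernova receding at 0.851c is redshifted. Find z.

β = 0.851
(1+β)/(1-β) = 1.851/0.149 = 12.423
√(12.423) = 3.525
z = 3.525 - 1 = 2.525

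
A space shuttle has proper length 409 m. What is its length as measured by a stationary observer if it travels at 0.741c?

Proper length L₀ = 409 m
γ = 1/√(1 - 0.741²) = 1.4892
L = L₀/γ = 409/1.4892 = 274.6 m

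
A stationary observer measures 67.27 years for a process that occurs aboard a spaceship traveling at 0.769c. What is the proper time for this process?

Dilated time Δt = 67.27 years
γ = 1/√(1 - 0.769²) = 1.5643
Δt₀ = Δt/γ = 67.27/1.5643 = 43.00 years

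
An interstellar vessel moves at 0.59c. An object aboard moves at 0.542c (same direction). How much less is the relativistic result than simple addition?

Classical: u' + v = 0.542 + 0.59 = 1.132c
Relativistic: u = (0.542 + 0.59)/(1 + 0.31978) = 1.132/1.31978 = 0.8577c
Difference: 1.132 - 0.8577 = 0.2743c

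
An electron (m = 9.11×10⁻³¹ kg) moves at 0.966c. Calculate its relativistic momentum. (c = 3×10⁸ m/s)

γ = 1/√(1 - 0.966²) = 3.868
v = 0.966 × 3×10⁸ = 2.898×10⁸ m/s
p = γmv = 3.868 × 9.11×10⁻³¹ × 2.898×10⁸ = 1.021×10⁻²¹ kg·m/s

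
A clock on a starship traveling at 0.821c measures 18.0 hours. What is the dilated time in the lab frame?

Proper time Δt₀ = 18.0 hours
γ = 1/√(1 - 0.821²) = 1.7515
Δt = γΔt₀ = 1.7515 × 18.0 = 31.53 hours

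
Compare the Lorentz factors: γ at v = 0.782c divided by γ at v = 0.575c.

γ₁ = 1/√(1 - 0.782²) = 1.604
γ₂ = 1/√(1 - 0.575²) = 1.222
γ₁/γ₂ = 1.604/1.222 = 1.313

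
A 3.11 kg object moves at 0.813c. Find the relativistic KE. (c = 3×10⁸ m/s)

γ = 1/√(1 - 0.813²) = 1.7174
γ - 1 = 0.7174
KE = (γ-1)mc² = 0.7174 × 3.11 × (3×10⁸)² = 2.008×10¹⁷ J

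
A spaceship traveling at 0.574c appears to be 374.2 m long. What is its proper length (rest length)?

Contracted length L = 374.2 m
γ = 1/√(1 - 0.574²) = 1.2212
L₀ = γL = 1.2212 × 374.2 = 457.0 m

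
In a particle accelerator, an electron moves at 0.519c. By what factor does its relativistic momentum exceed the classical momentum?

p_rel = γmv, p_class = mv
Ratio = γ = 1/√(1 - 0.519²)
= 1/√(0.730639) = 1.170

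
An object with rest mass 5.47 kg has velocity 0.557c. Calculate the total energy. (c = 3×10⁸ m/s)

γ = 1/√(1 - 0.557²) = 1.2041
mc² = 5.47 × (3×10⁸)² = 4.923×10¹⁷ J
E = γmc² = 1.2041 × 4.923×10¹⁷ = 5.928×10¹⁷ J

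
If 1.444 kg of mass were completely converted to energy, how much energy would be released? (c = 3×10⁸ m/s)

Using E = mc²:
c² = (3×10⁸)² = 9×10¹⁶ m²/s²
E = 1.444 × 9×10¹⁶ = 1.300×10¹⁷ J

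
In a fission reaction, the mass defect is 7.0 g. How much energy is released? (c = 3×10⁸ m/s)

Convert mass defect: Δm = 7.0 g = 0.007 kg
E = Δm·c² = 0.007 × (3×10⁸)²
= 0.007 × 9×10¹⁶ = 6.300×10¹⁴ J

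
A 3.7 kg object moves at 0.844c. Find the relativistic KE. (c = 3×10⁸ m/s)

γ = 1/√(1 - 0.844²) = 1.8645
γ - 1 = 0.8645
KE = (γ-1)mc² = 0.8645 × 3.7 × (3×10⁸)² = 2.879×10¹⁷ J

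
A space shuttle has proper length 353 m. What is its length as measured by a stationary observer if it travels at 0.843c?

Proper length L₀ = 353 m
γ = 1/√(1 - 0.843²) = 1.859
L = L₀/γ = 353/1.859 = 189.9 m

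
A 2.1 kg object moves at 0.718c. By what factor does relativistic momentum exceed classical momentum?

p_rel = γmv, p_class = mv
Ratio = γ = 1/√(1 - 0.718²) = 1.437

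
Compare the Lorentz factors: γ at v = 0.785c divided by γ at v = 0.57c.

γ₁ = 1/√(1 - 0.785²) = 1.614
γ₂ = 1/√(1 - 0.57²) = 1.217
γ₁/γ₂ = 1.614/1.217 = 1.326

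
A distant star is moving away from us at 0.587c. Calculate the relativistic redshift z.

β = 0.587
(1+β)/(1-β) = 1.587/0.413 = 3.8426
√(3.8426) = 1.9603
z = 1.9603 - 1 = 0.9603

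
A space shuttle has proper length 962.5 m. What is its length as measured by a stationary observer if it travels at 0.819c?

Proper length L₀ = 962.5 m
γ = 1/√(1 - 0.819²) = 1.7428
L = L₀/γ = 962.5/1.7428 = 552.3 m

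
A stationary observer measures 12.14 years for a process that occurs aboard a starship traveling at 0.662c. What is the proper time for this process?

Dilated time Δt = 12.14 years
γ = 1/√(1 - 0.662²) = 1.3342
Δt₀ = Δt/γ = 12.14/1.3342 = 9.099 years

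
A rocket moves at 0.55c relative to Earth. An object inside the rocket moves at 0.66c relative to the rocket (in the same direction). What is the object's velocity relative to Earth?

u = (u' + v)/(1 + u'v/c²)
Numerator: 0.66 + 0.55 = 1.21
Denominator: 1 + 0.363 = 1.363
u = 1.21/1.363 = 0.8877c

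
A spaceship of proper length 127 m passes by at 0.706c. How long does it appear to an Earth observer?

Proper length L₀ = 127 m
γ = 1/√(1 - 0.706²) = 1.412
L = L₀/γ = 127/1.412 = 89.94 m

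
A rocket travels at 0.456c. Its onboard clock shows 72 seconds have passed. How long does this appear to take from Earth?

Proper time Δt₀ = 72 seconds
γ = 1/√(1 - 0.456²) = 1.1236
Δt = γΔt₀ = 1.1236 × 72 = 80.90 seconds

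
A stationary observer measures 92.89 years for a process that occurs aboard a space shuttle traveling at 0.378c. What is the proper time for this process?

Dilated time Δt = 92.89 years
γ = 1/√(1 - 0.378²) = 1.0801
Δt₀ = Δt/γ = 92.89/1.0801 = 86.00 years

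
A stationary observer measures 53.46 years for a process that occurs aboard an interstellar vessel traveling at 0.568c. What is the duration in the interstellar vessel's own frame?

Dilated time Δt = 53.46 years
γ = 1/√(1 - 0.568²) = 1.215
Δt₀ = Δt/γ = 53.46/1.215 = 44.00 years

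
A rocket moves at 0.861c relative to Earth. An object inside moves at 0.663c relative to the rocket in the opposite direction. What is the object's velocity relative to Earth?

Object's velocity in rocket frame is u' = -0.663c
u = (u' + v)/(1 + u'v/c²) = (v - 0.663)/(1 - 0.663·v/c²)
Numerator: 0.861 - 0.663 = 0.198
Denominator: 1 - 0.570843 = 0.429157
u = 0.198/0.429157 = 0.4614c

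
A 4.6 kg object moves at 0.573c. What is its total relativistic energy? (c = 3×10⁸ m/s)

γ = 1/√(1 - 0.573²) = 1.2202
mc² = 4.6 × (3×10⁸)² = 4.140×10¹⁷ J
E = γmc² = 1.2202 × 4.140×10¹⁷ = 5.052×10¹⁷ J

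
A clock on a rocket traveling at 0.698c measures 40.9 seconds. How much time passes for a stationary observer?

Proper time Δt₀ = 40.9 seconds
γ = 1/√(1 - 0.698²) = 1.3965
Δt = γΔt₀ = 1.3965 × 40.9 = 57.12 seconds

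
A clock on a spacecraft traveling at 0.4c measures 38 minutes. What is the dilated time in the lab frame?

Proper time Δt₀ = 38 minutes
γ = 1/√(1 - 0.4²) = 1.091
Δt = γΔt₀ = 1.091 × 38 = 41.46 minutes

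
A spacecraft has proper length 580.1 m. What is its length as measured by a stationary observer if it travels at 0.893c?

Proper length L₀ = 580.1 m
γ = 1/√(1 - 0.893²) = 2.222
L = L₀/γ = 580.1/2.222 = 261.1 m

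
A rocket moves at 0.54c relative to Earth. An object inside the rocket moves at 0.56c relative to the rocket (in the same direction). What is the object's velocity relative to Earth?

u = (u' + v)/(1 + u'v/c²)
Numerator: 0.56 + 0.54 = 1.1
Denominator: 1 + 0.3024 = 1.3024
u = 1.1/1.3024 = 0.8446c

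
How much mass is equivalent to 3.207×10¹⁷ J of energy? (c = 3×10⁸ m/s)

From E = mc², we get m = E/c²
c² = (3×10⁸)² = 9×10¹⁶ m²/s²
m = 3.207×10¹⁷ / 9×10¹⁶ = 3.563 kg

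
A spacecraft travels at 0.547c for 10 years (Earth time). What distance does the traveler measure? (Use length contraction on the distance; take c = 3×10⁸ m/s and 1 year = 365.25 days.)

Earth distance: d = v × t = 0.547c × 10 yr = 5.1786×10¹⁶ m
γ = 1.1946
d' = d/γ = 5.1786×10¹⁶/1.1946 = 4.335×10¹⁶ m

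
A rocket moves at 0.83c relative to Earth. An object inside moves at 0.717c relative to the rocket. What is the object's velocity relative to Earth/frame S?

u = (u' + v)/(1 + u'v/c²)
Numerator: 0.717 + 0.83 = 1.547
Denominator: 1 + 0.59511 = 1.59511
u = 1.547/1.59511 = 0.9698c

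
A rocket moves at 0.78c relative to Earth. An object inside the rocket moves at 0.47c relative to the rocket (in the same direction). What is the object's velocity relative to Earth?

u = (u' + v)/(1 + u'v/c²)
Numerator: 0.47 + 0.78 = 1.25
Denominator: 1 + 0.3666 = 1.3666
u = 1.25/1.3666 = 0.9147c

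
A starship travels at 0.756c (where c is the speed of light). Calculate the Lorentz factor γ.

v/c = 0.756, so (v/c)² = 0.571536
1 - (v/c)² = 0.428464
γ = 1/√(0.428464) = 1.528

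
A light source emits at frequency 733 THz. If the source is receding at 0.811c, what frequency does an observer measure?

β = v/c = 0.811
(1-β)/(1+β) = 0.189/1.811 = 0.1044
Doppler factor = √(0.1044) = 0.3231
f_obs = 733 × 0.3231 = 236.8 THz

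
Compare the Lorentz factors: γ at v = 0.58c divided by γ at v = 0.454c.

γ₁ = 1/√(1 - 0.58²) = 1.228
γ₂ = 1/√(1 - 0.454²) = 1.122
γ₁/γ₂ = 1.228/1.122 = 1.094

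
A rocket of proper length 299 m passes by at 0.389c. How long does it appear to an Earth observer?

Proper length L₀ = 299 m
γ = 1/√(1 - 0.389²) = 1.085496
L = L₀/γ = 299/1.085496 = 275.5 m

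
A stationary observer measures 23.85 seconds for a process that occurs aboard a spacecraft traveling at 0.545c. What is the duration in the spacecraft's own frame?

Dilated time Δt = 23.85 seconds
γ = 1/√(1 - 0.545²) = 1.1927
Δt₀ = Δt/γ = 23.85/1.1927 = 20.00 seconds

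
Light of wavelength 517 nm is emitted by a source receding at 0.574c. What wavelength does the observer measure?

β = 0.574
Wavelength Doppler factor = √(1.574/0.426) = √(3.695) = 1.9222
λ_obs = 517 × 1.9222 = 993.8 nm (redshift)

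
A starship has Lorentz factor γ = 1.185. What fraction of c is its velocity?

From γ = 1/√(1 - v²/c²):
1/γ² = 1/1.185² = 0.71214
v²/c² = 1 - 0.71214 = 0.28786
v/c = √(0.28786) = 0.5365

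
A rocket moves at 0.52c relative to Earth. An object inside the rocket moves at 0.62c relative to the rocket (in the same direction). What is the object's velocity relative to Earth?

u = (u' + v)/(1 + u'v/c²)
Numerator: 0.62 + 0.52 = 1.14
Denominator: 1 + 0.3224 = 1.3224
u = 1.14/1.3224 = 0.8621c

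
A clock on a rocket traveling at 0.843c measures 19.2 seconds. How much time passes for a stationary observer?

Proper time Δt₀ = 19.2 seconds
γ = 1/√(1 - 0.843²) = 1.859
Δt = γΔt₀ = 1.859 × 19.2 = 35.69 seconds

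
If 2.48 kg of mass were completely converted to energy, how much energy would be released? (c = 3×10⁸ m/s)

Using E = mc²:
c² = (3×10⁸)² = 9×10¹⁶ m²/s²
E = 2.48 × 9×10¹⁶ = 2.232×10¹⁷ J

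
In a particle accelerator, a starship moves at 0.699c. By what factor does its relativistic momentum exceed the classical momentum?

p_rel = γmv, p_class = mv
Ratio = γ = 1/√(1 - 0.699²)
= 1/√(0.511399) = 1.398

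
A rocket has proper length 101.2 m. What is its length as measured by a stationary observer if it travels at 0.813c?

Proper length L₀ = 101.2 m
γ = 1/√(1 - 0.813²) = 1.7174
L = L₀/γ = 101.2/1.7174 = 58.93 m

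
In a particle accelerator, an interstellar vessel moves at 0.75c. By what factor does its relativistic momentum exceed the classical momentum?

p_rel = γmv, p_class = mv
Ratio = γ = 1/√(1 - 0.75²)
= 1/√(0.4375) = 1.512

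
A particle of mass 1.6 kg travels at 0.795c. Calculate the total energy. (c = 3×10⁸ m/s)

γ = 1/√(1 - 0.795²) = 1.6485
mc² = 1.6 × (3×10⁸)² = 1.440×10¹⁷ J
E = γmc² = 1.6485 × 1.440×10¹⁷ = 2.374×10¹⁷ J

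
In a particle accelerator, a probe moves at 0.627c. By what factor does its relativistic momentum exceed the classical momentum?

p_rel = γmv, p_class = mv
Ratio = γ = 1/√(1 - 0.627²)
= 1/√(0.606871) = 1.284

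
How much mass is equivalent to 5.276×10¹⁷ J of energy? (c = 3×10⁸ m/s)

From E = mc², we get m = E/c²
c² = (3×10⁸)² = 9×10¹⁶ m²/s²
m = 5.276×10¹⁷ / 9×10¹⁶ = 5.862 kg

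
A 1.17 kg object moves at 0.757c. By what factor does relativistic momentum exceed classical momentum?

p_rel = γmv, p_class = mv
Ratio = γ = 1/√(1 - 0.757²) = 1.530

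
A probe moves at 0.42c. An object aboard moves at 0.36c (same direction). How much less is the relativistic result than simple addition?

Classical: u' + v = 0.36 + 0.42 = 0.78c
Relativistic: u = (0.36 + 0.42)/(1 + 0.1512) = 0.78/1.1512 = 0.6776c
Difference: 0.78 - 0.6776 = 0.1024c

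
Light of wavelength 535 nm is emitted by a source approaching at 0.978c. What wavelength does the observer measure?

β = 0.978
Wavelength Doppler factor = √(0.022/1.978) = √(0.011122) = 0.10546
λ_obs = 535 × 0.10546 = 56.42 nm (blueshift)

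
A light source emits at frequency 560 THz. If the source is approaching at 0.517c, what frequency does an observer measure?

β = v/c = 0.517
(1+β)/(1-β) = 1.517/0.483 = 3.1408
Doppler factor = √(3.1408) = 1.7722
f_obs = 560 × 1.7722 = 992.4 THz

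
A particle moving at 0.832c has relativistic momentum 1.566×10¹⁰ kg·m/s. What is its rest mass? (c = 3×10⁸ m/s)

γ = 1/√(1 - 0.832²) = 1.8025
v = 0.832 × 3×10⁸ = 2.496×10⁸ m/s
m = p/(γv) = 1.566×10¹⁰/(1.8025 × 2.496×10⁸) = 34.81 kg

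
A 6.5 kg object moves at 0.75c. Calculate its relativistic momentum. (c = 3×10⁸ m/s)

γ = 1/√(1 - 0.75²) = 1.512
v = 0.75 × 3×10⁸ = 2.250×10⁸ m/s
p = γmv = 1.512 × 6.5 × 2.250×10⁸ = 2.211×10⁹ kg·m/s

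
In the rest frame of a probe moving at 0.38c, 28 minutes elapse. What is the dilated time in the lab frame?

Proper time Δt₀ = 28 minutes
γ = 1/√(1 - 0.38²) = 1.081
Δt = γΔt₀ = 1.081 × 28 = 30.27 minutes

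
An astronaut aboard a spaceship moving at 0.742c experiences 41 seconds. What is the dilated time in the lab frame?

Proper time Δt₀ = 41 seconds
γ = 1/√(1 - 0.742²) = 1.4916
Δt = γΔt₀ = 1.4916 × 41 = 61.16 seconds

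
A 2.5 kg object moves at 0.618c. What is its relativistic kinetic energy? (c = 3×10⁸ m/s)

γ = 1/√(1 - 0.618²) = 1.271976
γ - 1 = 0.271976
KE = (γ-1)mc² = 0.271976 × 2.5 × (3×10⁸)² = 6.119×10¹⁶ J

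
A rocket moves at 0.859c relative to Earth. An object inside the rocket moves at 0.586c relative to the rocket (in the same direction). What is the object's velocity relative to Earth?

u = (u' + v)/(1 + u'v/c²)
Numerator: 0.586 + 0.859 = 1.445
Denominator: 1 + 0.503374 = 1.503374
u = 1.445/1.503374 = 0.9612c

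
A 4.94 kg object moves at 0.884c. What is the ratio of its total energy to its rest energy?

E = γmc², E₀ = mc²
E/E₀ = γ = 1/√(1 - 0.884²) = 2.139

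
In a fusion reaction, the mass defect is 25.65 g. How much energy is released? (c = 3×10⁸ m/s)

Convert mass defect: Δm = 25.65 g = 0.02565 kg
E = Δm·c² = 0.02565 × (3×10⁸)²
= 0.02565 × 9×10¹⁶ = 2.309×10¹⁵ J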